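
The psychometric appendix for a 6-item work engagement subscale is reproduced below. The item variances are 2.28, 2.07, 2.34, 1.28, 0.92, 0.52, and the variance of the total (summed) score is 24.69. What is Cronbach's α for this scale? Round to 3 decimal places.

Σσ²ᵢ = 2.28 + 2.07 + 2.34 + 1.28 + 0.92 + 0.52 = 9.41
α = (k/(k−1))·(1 − Σσ²ᵢ/total variance) = (6/5)·(1 − 9.41/24.69) = 0.743

Cronbach's α = 0.743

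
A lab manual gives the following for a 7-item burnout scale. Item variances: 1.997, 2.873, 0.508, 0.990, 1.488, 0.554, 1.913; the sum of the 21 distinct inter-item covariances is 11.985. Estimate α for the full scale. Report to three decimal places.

α = 0.815

sum of item variances = 1.997 + 2.873 + 0.508 + 0.990 + 1.488 + 0.554 + 1.913 = 10.323
Sum of distinct covariances = 11.985
total variance = sum of item variances + 2·Σcov = 10.323 + 2 × 11.985 = 34.293
α = (7/6)·(1 − 10.323/34.293) = 0.815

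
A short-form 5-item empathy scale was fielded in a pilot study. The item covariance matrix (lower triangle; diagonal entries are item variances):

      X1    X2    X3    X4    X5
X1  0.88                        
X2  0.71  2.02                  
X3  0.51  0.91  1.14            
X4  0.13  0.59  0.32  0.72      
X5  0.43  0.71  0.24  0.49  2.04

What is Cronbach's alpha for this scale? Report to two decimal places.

Cronbach's alpha = 0.75

Σσᵢ² = 0.88 + 2.02 + 1.14 + 0.72 + 2.04 = 6.80
Sum of off-diagonal covariances = 5.04
σ²_T = 6.80 + 2 × 5.04 = 16.88
α = (k/(k−1))·(1 − Σσᵢ²/σ²_T) = (5/4)·(1 − 6.80/16.88) = 0.75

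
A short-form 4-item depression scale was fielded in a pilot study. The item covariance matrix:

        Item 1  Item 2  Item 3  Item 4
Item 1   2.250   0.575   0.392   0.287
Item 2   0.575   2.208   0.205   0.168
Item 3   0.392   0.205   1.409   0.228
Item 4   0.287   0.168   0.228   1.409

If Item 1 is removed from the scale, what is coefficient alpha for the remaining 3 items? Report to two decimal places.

α = 0.29

Remaining items: Item 2, Item 3, Item 4 (k = 3).
Σσᵢ² = 2.208 + 1.409 + 1.409 = 5.026
σ²_total = 5.026 + 2 × 0.601 = 6.228
α (item deleted) = (3/2)·(1 − 5.026/6.228) = 0.29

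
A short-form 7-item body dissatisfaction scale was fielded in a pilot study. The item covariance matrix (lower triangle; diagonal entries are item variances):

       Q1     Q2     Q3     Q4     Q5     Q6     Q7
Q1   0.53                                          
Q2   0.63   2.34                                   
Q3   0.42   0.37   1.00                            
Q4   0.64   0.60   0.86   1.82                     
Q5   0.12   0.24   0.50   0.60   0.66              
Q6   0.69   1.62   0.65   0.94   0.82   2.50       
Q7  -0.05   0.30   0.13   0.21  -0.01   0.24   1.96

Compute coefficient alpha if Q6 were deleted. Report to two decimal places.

Remaining items: Q1, Q2, Q3, Q4, Q5, Q7 (k = 6).
ΣVar(i) = 0.53 + 2.34 + 1.00 + 1.82 + 0.66 + 1.96 = 8.31
Var(T) = 8.31 + 2 × 5.56 = 19.43
α (item deleted) = (6/5)·(1 − 8.31/19.43) = 0.69

coefficient alpha = 0.69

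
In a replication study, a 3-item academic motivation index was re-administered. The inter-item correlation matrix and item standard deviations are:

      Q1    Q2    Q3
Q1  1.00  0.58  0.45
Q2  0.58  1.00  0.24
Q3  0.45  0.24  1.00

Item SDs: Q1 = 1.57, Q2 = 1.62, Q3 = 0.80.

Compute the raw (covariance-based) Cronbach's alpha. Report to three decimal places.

Σσ²ᵢ = 1.57² + 1.62² + 0.80² = 5.7293
Covariances σ_ij = r_ij · s_i · s_j:
  σ(Q1,Q2) = 0.58 × 1.57 × 1.62 = 1.4752
  σ(Q1,Q3) = 0.45 × 1.57 × 0.80 = 0.5652
  σ(Q2,Q3) = 0.24 × 1.62 × 0.80 = 0.3110
σ²_T = Σσ²ᵢ + 2·Σσ_ij = 5.7293 + 2 × 2.3514 = 10.4321
α = (3/2)·(1 − 5.7293/10.4321) = 0.676

α = 0.676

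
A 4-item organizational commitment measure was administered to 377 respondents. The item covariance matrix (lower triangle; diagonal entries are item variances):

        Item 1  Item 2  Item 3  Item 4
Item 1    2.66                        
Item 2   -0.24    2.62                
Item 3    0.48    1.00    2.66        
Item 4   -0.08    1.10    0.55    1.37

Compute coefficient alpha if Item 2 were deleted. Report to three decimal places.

α = 0.332

Remaining items: Item 1, Item 3, Item 4 (k = 3).
Σσ²ᵢ = 2.66 + 2.66 + 1.37 = 6.69
σ²_total = 6.69 + 2 × 0.95 = 8.59
α (item deleted) = (3/2)·(1 − 6.69/8.59) = 0.332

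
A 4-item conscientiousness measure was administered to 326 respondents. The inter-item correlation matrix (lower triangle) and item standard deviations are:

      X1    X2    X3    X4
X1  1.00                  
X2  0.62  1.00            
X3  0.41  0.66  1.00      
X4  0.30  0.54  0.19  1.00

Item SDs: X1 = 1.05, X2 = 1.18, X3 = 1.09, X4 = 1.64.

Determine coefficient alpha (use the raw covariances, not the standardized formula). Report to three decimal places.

α = 0.741

Σσ²ᵢ = 1.05² + 1.18² + 1.09² + 1.64² = 6.3726
Covariances σ_ij = r_ij · s_i · s_j:
  σ(X1,X2) = 0.62 × 1.05 × 1.18 = 0.7682
  σ(X1,X3) = 0.41 × 1.05 × 1.09 = 0.4692
  σ(X1,X4) = 0.30 × 1.05 × 1.64 = 0.5166
  σ(X2,X3) = 0.66 × 1.18 × 1.09 = 0.8489
  σ(X2,X4) = 0.54 × 1.18 × 1.64 = 1.0450
  σ(X3,X4) = 0.19 × 1.09 × 1.64 = 0.3396
σ²_T = Σσ²ᵢ + 2·Σσ_ij = 6.3726 + 2 × 3.9875 = 14.3476
α = (4/3)·(1 − 6.3726/14.3476) = 0.741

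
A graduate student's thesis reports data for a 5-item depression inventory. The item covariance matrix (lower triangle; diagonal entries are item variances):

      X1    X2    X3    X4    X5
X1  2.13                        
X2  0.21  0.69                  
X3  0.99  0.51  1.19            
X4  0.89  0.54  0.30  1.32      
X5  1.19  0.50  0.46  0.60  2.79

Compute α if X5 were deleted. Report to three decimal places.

α = 0.751

Remaining items: X1, X2, X3, X4 (k = 4).
Σσ²ᵢ = 2.13 + 0.69 + 1.19 + 1.32 = 5.33
Var(T) = 5.33 + 2 × 3.44 = 12.21
α (item deleted) = (4/3)·(1 − 5.33/12.21) = 0.751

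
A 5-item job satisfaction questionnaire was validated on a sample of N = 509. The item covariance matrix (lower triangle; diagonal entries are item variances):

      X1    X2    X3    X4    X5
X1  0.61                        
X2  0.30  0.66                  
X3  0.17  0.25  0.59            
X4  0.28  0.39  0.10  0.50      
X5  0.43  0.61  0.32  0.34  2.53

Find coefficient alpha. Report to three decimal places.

α = 0.708

ΣVar(i) = 0.61 + 0.66 + 0.59 + 0.50 + 2.53 = 4.89
Σ_{i<j} σ_ij = 3.19
Var(T) = 4.89 + 2 × 3.19 = 11.27
α = (k/(k−1))·(1 − ΣVar(i)/Var(T)) = (5/4)·(1 − 4.89/11.27) = 0.708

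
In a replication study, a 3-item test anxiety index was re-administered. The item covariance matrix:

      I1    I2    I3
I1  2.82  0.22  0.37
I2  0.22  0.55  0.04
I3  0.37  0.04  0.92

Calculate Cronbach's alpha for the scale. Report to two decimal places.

sum of item variances = 2.82 + 0.55 + 0.92 = 4.29
Sum of off-diagonal covariances = 0.63
σ²_T = 4.29 + 2 × 0.63 = 5.55
α = (k/(k−1))·(1 − sum of item variances/σ²_T) = (3/2)·(1 − 4.29/5.55) = 0.34

Cronbach's alpha = 0.34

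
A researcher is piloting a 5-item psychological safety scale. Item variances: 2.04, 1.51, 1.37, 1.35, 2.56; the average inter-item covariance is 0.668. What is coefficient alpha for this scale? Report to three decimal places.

α = 0.753

Σσᵢ² = 2.04 + 1.51 + 1.37 + 1.35 + 2.56 = 8.83
Sum of the 10 distinct covariances = 10 × 0.668 = 6.680
total variance = Σσᵢ² + 2·Σcov = 8.83 + 2 × 6.680 = 22.190
α = (5/4)·(1 − 8.83/22.190) = 0.753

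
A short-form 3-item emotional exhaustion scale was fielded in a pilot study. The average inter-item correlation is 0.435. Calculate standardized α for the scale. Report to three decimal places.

standardized α = 0.698

Standardized α = k·r̄ / (1 + (k−1)·r̄) = 3 × 0.435 / (1 + 2 × 0.435)
  = 1.3050 / 1.8700 = 0.698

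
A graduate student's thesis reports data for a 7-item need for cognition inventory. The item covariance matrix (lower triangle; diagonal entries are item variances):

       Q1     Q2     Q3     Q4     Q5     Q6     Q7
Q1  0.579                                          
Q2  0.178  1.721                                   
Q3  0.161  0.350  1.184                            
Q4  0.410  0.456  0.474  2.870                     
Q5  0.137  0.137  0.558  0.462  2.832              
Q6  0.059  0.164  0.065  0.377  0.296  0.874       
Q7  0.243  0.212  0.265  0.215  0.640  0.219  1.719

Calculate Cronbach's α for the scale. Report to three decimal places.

α = 0.593

Σσ²ᵢ = 0.579 + 1.721 + 1.184 + 2.870 + 2.832 + 0.874 + 1.719 = 11.779
Sum of the distinct covariances = 6.078
σ²_T = 11.779 + 2 × 6.078 = 23.935
α = (k/(k−1))·(1 − Σσ²ᵢ/σ²_T) = (7/6)·(1 − 11.779/23.935) = 0.593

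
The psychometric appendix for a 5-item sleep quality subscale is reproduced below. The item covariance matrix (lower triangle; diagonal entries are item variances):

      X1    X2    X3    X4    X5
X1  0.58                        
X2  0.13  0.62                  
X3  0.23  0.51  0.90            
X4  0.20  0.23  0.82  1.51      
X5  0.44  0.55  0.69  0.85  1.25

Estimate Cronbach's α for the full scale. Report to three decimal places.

ΣVar(i) = 0.58 + 0.62 + 0.90 + 1.51 + 1.25 = 4.86
Σ_{i<j} σ_ij = 4.65
Var(T) = 4.86 + 2 × 4.65 = 14.16
α = (k/(k−1))·(1 − ΣVar(i)/Var(T)) = (5/4)·(1 − 4.86/14.16) = 0.821

α = 0.821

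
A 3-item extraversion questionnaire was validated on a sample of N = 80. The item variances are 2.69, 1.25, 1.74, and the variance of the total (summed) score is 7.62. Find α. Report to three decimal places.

α = 0.382

sum of item variances = 2.69 + 1.25 + 1.74 = 5.68
α = (k/(k−1))·(1 − sum of item variances/total variance) = (3/2)·(1 − 5.68/7.62) = 0.382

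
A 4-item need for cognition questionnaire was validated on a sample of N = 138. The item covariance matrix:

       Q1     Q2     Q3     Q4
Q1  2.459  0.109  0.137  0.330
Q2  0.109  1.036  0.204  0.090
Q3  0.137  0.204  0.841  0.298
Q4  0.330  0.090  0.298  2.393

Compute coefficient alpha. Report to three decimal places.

α = 0.344

Σσ²ᵢ = 2.459 + 1.036 + 0.841 + 2.393 = 6.729
Sum of off-diagonal covariances = 1.168
total variance = 6.729 + 2 × 1.168 = 9.065
α = (k/(k−1))·(1 − Σσ²ᵢ/total variance) = (4/3)·(1 − 6.729/9.065) = 0.344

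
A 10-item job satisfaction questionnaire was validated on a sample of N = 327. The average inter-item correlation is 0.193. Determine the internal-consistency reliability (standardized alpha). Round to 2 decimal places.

α = 0.71

Standardized α = k·r̄ / (1 + (k−1)·r̄) = 10 × 0.193 / (1 + 9 × 0.193)
  = 1.9300 / 2.7370 = 0.71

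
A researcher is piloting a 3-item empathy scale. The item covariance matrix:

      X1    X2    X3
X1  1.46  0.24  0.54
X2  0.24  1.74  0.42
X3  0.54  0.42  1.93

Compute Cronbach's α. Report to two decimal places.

sum of item variances = 1.46 + 1.74 + 1.93 = 5.13
Sum of off-diagonal covariances = 1.20
Var(T) = 5.13 + 2 × 1.20 = 7.53
α = (k/(k−1))·(1 − sum of item variances/Var(T)) = (3/2)·(1 − 5.13/7.53) = 0.48

Cronbach's α = 0.48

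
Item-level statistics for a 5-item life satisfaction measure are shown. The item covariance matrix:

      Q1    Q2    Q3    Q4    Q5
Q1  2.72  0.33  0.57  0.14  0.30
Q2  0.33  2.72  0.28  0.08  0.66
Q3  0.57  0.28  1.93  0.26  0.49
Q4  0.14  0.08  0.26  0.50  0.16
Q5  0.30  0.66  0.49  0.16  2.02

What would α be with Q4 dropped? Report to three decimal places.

Remaining items: Q1, Q2, Q3, Q5 (k = 4).
Σσ²ᵢ = 2.72 + 2.72 + 1.93 + 2.02 = 9.39
σ²_T = 9.39 + 2 × 2.63 = 14.65
α (item deleted) = (4/3)·(1 − 9.39/14.65) = 0.479

α = 0.479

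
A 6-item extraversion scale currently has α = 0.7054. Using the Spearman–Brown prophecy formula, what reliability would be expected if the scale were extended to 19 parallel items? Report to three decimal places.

Length factor m = 19/6 = 3.1667
α' = m·α / (1 + (m−1)·α)
   = 19/6 × 0.7054 / (1 + (19/6 − 1) × 0.7054)
   = 2.2338 / 2.5284 = 0.883

predicted reliability = 0.883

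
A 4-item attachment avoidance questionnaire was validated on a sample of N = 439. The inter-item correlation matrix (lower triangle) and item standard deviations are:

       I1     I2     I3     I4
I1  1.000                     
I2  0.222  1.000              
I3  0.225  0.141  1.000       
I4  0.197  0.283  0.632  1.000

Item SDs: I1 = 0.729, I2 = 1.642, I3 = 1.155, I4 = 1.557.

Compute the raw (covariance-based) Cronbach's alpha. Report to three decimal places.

Cronbach's alpha = 0.594

Σσ²ᵢ = 0.729² + 1.642² + 1.155² + 1.557² = 6.9859
Covariances σ_ij = r_ij · s_i · s_j:
  σ(I1,I2) = 0.222 × 0.729 × 1.642 = 0.2657
  σ(I1,I3) = 0.225 × 0.729 × 1.155 = 0.1894
  σ(I1,I4) = 0.197 × 0.729 × 1.557 = 0.2236
  σ(I2,I3) = 0.141 × 1.642 × 1.155 = 0.2674
  σ(I2,I4) = 0.283 × 1.642 × 1.557 = 0.7235
  σ(I3,I4) = 0.632 × 1.155 × 1.557 = 1.1365
σ²_T = Σσ²ᵢ + 2·Σσ_ij = 6.9859 + 2 × 2.8061 = 12.5981
α = (4/3)·(1 − 6.9859/12.5981) = 0.594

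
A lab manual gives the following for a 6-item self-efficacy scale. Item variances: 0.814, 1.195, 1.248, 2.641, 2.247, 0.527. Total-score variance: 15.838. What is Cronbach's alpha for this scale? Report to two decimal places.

sum of item variances = 0.814 + 1.195 + 1.248 + 2.641 + 2.247 + 0.527 = 8.672
α = (k/(k−1))·(1 − sum of item variances/total variance) = (6/5)·(1 − 8.672/15.838) = 0.54

α = 0.54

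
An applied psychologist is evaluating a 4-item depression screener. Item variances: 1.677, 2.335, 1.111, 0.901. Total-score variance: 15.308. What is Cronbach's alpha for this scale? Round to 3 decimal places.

Cronbach's alpha = 0.809

Σσᵢ² = 1.677 + 2.335 + 1.111 + 0.901 = 6.024
α = (k/(k−1))·(1 − Σσᵢ²/Var(T)) = (4/3)·(1 − 6.024/15.308) = 0.809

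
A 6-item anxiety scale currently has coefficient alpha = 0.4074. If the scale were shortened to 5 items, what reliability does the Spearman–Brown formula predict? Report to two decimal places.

predicted reliability = 0.36

Length factor m = 5/6 = 0.8333
α' = m·α / (1 − (1−m)·α)
   = 5/6 × 0.4074 / (1 − (1 − 5/6) × 0.4074)
   = 0.3395 / 0.9321 = 0.36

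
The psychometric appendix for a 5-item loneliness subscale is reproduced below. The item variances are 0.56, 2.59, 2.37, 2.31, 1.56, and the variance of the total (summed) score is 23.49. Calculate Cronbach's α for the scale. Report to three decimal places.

Σσᵢ² = 0.56 + 2.59 + 2.37 + 2.31 + 1.56 = 9.39
α = (k/(k−1))·(1 − Σσᵢ²/Var(T)) = (5/4)·(1 − 9.39/23.49) = 0.750

α = 0.750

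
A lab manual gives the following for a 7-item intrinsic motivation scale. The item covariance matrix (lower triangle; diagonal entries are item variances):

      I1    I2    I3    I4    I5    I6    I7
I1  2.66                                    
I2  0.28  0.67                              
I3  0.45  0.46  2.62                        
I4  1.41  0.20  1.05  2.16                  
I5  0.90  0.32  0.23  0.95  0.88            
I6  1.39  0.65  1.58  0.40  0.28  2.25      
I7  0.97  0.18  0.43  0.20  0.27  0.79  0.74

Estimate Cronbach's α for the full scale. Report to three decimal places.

α = 0.806

ΣVar(i) = 2.66 + 0.67 + 2.62 + 2.16 + 0.88 + 2.25 + 0.74 = 11.98
Sum of off-diagonal covariances = 13.39
Var(T) = 11.98 + 2 × 13.39 = 38.76
α = (k/(k−1))·(1 − ΣVar(i)/Var(T)) = (7/6)·(1 − 11.98/38.76) = 0.806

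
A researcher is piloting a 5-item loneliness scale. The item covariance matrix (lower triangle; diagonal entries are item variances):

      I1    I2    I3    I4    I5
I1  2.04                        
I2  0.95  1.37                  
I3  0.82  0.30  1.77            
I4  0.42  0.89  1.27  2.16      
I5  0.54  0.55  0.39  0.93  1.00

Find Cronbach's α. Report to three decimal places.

α = 0.786

sum of item variances = 2.04 + 1.37 + 1.77 + 2.16 + 1.00 = 8.34
Σ_{i<j} σ_ij = 7.06
total variance = 8.34 + 2 × 7.06 = 22.46
α = (k/(k−1))·(1 − sum of item variances/total variance) = (5/4)·(1 − 8.34/22.46) = 0.786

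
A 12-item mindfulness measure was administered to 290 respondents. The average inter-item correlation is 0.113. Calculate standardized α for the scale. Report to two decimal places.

Standardized α = k·r̄ / (1 + (k−1)·r̄) = 12 × 0.113 / (1 + 11 × 0.113)
  = 1.3560 / 2.2430 = 0.60

α = 0.60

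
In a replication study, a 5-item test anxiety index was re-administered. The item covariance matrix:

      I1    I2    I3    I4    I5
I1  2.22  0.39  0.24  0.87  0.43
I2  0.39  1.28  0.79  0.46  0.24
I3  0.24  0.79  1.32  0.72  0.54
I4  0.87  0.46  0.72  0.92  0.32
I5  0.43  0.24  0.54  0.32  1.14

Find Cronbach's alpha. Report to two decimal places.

α = 0.74

Σσᵢ² = 2.22 + 1.28 + 1.32 + 0.92 + 1.14 = 6.88
Sum of the distinct covariances = 5.00
σ²_T = 6.88 + 2 × 5.00 = 16.88
α = (k/(k−1))·(1 − Σσᵢ²/σ²_T) = (5/4)·(1 − 6.88/16.88) = 0.74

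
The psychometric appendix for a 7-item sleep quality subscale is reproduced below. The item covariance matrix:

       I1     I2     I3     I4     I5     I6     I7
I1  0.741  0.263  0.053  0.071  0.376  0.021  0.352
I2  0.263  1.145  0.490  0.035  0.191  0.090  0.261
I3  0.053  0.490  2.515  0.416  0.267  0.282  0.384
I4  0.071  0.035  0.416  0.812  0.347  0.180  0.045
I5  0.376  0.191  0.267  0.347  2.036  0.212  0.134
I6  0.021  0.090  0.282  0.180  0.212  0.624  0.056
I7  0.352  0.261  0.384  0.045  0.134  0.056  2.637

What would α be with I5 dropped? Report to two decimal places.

α = 0.50

Remaining items: I1, I2, I3, I4, I6, I7 (k = 6).
Σσ²ᵢ = 0.741 + 1.145 + 2.515 + 0.812 + 0.624 + 2.637 = 8.474
Var(T) = 8.474 + 2 × 2.999 = 14.472
α (item deleted) = (6/5)·(1 − 8.474/14.472) = 0.50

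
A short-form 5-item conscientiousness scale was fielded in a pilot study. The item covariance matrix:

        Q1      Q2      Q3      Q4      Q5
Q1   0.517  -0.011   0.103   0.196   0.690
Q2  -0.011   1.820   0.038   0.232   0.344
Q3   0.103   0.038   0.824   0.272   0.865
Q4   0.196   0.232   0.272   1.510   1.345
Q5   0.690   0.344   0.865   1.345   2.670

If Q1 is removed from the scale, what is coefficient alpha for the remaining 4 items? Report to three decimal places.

Remaining items: Q2, Q3, Q4, Q5 (k = 4).
ΣVar(i) = 1.820 + 0.824 + 1.510 + 2.670 = 6.824
σ²_total = 6.824 + 2 × 3.096 = 13.016
α (item deleted) = (4/3)·(1 − 6.824/13.016) = 0.634

α = 0.634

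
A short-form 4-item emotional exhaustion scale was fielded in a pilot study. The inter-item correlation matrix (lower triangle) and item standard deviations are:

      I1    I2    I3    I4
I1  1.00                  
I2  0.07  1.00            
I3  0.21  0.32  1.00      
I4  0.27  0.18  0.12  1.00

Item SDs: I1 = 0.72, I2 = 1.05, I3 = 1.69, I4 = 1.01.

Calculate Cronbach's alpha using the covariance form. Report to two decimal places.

Σσ²ᵢ = 0.72² + 1.05² + 1.69² + 1.01² = 5.4971
Covariances σ_ij = r_ij · s_i · s_j:
  σ(I1,I2) = 0.07 × 0.72 × 1.05 = 0.0529
  σ(I1,I3) = 0.21 × 0.72 × 1.69 = 0.2555
  σ(I1,I4) = 0.27 × 0.72 × 1.01 = 0.1963
  σ(I2,I3) = 0.32 × 1.05 × 1.69 = 0.5678
  σ(I2,I4) = 0.18 × 1.05 × 1.01 = 0.1909
  σ(I3,I4) = 0.12 × 1.69 × 1.01 = 0.2048
σ²_T = Σσ²ᵢ + 2·Σσ_ij = 5.4971 + 2 × 1.4682 = 8.4335
α = (4/3)·(1 − 5.4971/8.4335) = 0.46

α = 0.46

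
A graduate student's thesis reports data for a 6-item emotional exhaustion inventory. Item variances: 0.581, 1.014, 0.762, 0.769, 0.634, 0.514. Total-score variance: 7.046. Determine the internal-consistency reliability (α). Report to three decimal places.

ΣVar(i) = 0.581 + 1.014 + 0.762 + 0.769 + 0.634 + 0.514 = 4.274
α = (k/(k−1))·(1 − ΣVar(i)/Var(T)) = (6/5)·(1 − 4.274/7.046) = 0.472

α = 0.472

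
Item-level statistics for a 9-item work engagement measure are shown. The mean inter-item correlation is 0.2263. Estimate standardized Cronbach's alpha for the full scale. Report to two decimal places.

standardized Cronbach's alpha = 0.72

Standardized α = k·r̄ / (1 + (k−1)·r̄) = 9 × 0.2263 / (1 + 8 × 0.2263)
  = 2.0367 / 2.8104 = 0.72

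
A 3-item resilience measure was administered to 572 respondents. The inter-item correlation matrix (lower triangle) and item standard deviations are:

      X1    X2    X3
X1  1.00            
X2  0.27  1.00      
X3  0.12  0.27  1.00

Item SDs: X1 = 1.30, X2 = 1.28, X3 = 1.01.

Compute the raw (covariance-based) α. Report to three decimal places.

Σσ²ᵢ = 1.30² + 1.28² + 1.01² = 4.3485
Covariances σ_ij = r_ij · s_i · s_j:
  σ(X1,X2) = 0.27 × 1.30 × 1.28 = 0.4493
  σ(X1,X3) = 0.12 × 1.30 × 1.01 = 0.1576
  σ(X2,X3) = 0.27 × 1.28 × 1.01 = 0.3491
σ²_T = Σσ²ᵢ + 2·Σσ_ij = 4.3485 + 2 × 0.9560 = 6.2605
α = (3/2)·(1 − 4.3485/6.2605) = 0.458

α = 0.458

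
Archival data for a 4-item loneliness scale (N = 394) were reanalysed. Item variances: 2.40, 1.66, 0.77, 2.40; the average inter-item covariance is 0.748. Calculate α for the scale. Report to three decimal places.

α = 0.738

Σσ²ᵢ = 2.40 + 1.66 + 0.77 + 2.40 = 7.23
Sum of the 6 distinct covariances = 6 × 0.748 = 4.488
total variance = Σσ²ᵢ + 2·Σcov = 7.23 + 2 × 4.488 = 16.206
α = (4/3)·(1 − 7.23/16.206) = 0.738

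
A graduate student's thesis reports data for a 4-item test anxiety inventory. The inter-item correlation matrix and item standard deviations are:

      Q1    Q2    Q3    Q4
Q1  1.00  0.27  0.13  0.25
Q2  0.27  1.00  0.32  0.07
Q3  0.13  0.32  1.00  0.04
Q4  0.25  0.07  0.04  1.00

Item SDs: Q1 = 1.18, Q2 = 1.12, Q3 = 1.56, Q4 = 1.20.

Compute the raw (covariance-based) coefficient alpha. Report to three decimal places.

α = 0.453

Σσ²ᵢ = 1.18² + 1.12² + 1.56² + 1.20² = 6.5204
Covariances σ_ij = r_ij · s_i · s_j:
  σ(Q1,Q2) = 0.27 × 1.18 × 1.12 = 0.3568
  σ(Q1,Q3) = 0.13 × 1.18 × 1.56 = 0.2393
  σ(Q1,Q4) = 0.25 × 1.18 × 1.20 = 0.3540
  σ(Q2,Q3) = 0.32 × 1.12 × 1.56 = 0.5591
  σ(Q2,Q4) = 0.07 × 1.12 × 1.20 = 0.0941
  σ(Q3,Q4) = 0.04 × 1.56 × 1.20 = 0.0749
σ²_T = Σσ²ᵢ + 2·Σσ_ij = 6.5204 + 2 × 1.6782 = 9.8768
α = (4/3)·(1 − 6.5204/9.8768) = 0.453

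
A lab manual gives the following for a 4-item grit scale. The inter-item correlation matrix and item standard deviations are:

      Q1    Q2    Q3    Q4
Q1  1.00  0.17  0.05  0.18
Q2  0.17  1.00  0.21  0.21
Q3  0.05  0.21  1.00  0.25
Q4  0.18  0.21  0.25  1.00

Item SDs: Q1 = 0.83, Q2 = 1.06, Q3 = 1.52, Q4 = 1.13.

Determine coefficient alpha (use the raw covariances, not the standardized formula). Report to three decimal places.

coefficient alpha = 0.455

Σσ²ᵢ = 0.83² + 1.06² + 1.52² + 1.13² = 5.3998
Covariances σ_ij = r_ij · s_i · s_j:
  σ(Q1,Q2) = 0.17 × 0.83 × 1.06 = 0.1496
  σ(Q1,Q3) = 0.05 × 0.83 × 1.52 = 0.0631
  σ(Q1,Q4) = 0.18 × 0.83 × 1.13 = 0.1688
  σ(Q2,Q3) = 0.21 × 1.06 × 1.52 = 0.3384
  σ(Q2,Q4) = 0.21 × 1.06 × 1.13 = 0.2515
  σ(Q3,Q4) = 0.25 × 1.52 × 1.13 = 0.4294
σ²_T = Σσ²ᵢ + 2·Σσ_ij = 5.3998 + 2 × 1.4008 = 8.2014
α = (4/3)·(1 − 5.3998/8.2014) = 0.455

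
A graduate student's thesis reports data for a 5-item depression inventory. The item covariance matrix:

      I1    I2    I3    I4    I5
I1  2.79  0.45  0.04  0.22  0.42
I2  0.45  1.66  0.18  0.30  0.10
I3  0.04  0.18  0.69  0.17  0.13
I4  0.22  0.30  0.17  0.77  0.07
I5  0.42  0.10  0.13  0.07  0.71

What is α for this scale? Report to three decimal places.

Σσ²ᵢ = 2.79 + 1.66 + 0.69 + 0.77 + 0.71 = 6.62
Sum of the distinct covariances = 2.08
σ²_T = 6.62 + 2 × 2.08 = 10.78
α = (k/(k−1))·(1 − Σσ²ᵢ/σ²_T) = (5/4)·(1 − 6.62/10.78) = 0.482

α = 0.482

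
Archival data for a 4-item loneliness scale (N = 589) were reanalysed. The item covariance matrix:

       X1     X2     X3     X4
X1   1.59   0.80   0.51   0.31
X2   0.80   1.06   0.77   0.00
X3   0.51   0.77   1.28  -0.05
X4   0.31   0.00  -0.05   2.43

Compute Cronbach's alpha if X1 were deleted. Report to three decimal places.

Cronbach's alpha = 0.348

Remaining items: X2, X3, X4 (k = 3).
Σσ²ᵢ = 1.06 + 1.28 + 2.43 = 4.77
Var(T) = 4.77 + 2 × 0.72 = 6.21
α (item deleted) = (3/2)·(1 − 4.77/6.21) = 0.348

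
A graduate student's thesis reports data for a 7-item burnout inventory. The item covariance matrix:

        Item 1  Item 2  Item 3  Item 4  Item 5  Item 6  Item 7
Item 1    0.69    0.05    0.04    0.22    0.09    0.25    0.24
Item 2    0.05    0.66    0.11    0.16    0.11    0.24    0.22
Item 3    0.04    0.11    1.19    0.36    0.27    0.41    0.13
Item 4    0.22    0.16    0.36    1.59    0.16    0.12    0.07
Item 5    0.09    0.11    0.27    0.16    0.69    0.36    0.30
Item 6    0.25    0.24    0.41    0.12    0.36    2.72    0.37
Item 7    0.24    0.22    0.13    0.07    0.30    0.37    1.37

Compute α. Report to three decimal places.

α = 0.572

sum of item variances = 0.69 + 0.66 + 1.19 + 1.59 + 0.69 + 2.72 + 1.37 = 8.91
Sum of the distinct covariances = 4.28
σ²_total = 8.91 + 2 × 4.28 = 17.47
α = (k/(k−1))·(1 − sum of item variances/σ²_total) = (7/6)·(1 − 8.91/17.47) = 0.572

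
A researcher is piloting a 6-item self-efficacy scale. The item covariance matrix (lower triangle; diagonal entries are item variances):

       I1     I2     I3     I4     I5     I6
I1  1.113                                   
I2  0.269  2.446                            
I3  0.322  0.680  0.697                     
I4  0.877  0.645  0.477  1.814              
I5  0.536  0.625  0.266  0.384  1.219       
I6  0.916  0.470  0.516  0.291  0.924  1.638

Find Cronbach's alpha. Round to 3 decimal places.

α = 0.777

Σσᵢ² = 1.113 + 2.446 + 0.697 + 1.814 + 1.219 + 1.638 = 8.927
Sum of the distinct covariances = 8.198
total variance = 8.927 + 2 × 8.198 = 25.323
α = (k/(k−1))·(1 − Σσᵢ²/total variance) = (6/5)·(1 − 8.927/25.323) = 0.777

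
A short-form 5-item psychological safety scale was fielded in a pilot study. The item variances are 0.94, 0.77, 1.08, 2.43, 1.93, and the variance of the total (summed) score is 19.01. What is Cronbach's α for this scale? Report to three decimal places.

Cronbach's α = 0.780

Σσ²ᵢ = 0.94 + 0.77 + 1.08 + 2.43 + 1.93 = 7.15
α = (k/(k−1))·(1 − Σσ²ᵢ/total variance) = (5/4)·(1 − 7.15/19.01) = 0.780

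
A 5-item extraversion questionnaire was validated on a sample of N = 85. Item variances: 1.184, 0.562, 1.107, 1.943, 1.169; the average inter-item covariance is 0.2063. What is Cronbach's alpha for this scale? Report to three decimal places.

ΣVar(i) = 1.184 + 0.562 + 1.107 + 1.943 + 1.169 = 5.965
Sum of the 10 distinct covariances = 10 × 0.2063 = 2.0630
total variance = ΣVar(i) + 2·Σcov = 5.965 + 2 × 2.0630 = 10.0910
α = (5/4)·(1 − 5.965/10.0910) = 0.511

Cronbach's alpha = 0.511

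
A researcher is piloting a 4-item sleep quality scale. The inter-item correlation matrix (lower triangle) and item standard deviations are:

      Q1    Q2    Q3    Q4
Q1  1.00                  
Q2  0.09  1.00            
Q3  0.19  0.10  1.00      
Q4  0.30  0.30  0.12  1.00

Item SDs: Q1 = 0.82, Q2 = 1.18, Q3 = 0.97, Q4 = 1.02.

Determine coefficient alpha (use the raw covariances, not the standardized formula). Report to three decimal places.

coefficient alpha = 0.465

Σσ²ᵢ = 0.82² + 1.18² + 0.97² + 1.02² = 4.0461
Covariances σ_ij = r_ij · s_i · s_j:
  σ(Q1,Q2) = 0.09 × 0.82 × 1.18 = 0.0871
  σ(Q1,Q3) = 0.19 × 0.82 × 0.97 = 0.1511
  σ(Q1,Q4) = 0.30 × 0.82 × 1.02 = 0.2509
  σ(Q2,Q3) = 0.10 × 1.18 × 0.97 = 0.1145
  σ(Q2,Q4) = 0.30 × 1.18 × 1.02 = 0.3611
  σ(Q3,Q4) = 0.12 × 0.97 × 1.02 = 0.1187
σ²_T = Σσ²ᵢ + 2·Σσ_ij = 4.0461 + 2 × 1.0834 = 6.2129
α = (4/3)·(1 − 4.0461/6.2129) = 0.465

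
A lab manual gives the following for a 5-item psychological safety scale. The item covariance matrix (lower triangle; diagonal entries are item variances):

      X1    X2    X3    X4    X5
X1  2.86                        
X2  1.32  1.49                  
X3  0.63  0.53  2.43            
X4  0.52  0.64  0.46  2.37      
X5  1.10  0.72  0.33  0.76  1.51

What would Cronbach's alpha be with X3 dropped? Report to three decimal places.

α = 0.735

Remaining items: X1, X2, X4, X5 (k = 4).
Σσ²ᵢ = 2.86 + 1.49 + 2.37 + 1.51 = 8.23
total variance = 8.23 + 2 × 5.06 = 18.35
α (item deleted) = (4/3)·(1 − 8.23/18.35) = 0.735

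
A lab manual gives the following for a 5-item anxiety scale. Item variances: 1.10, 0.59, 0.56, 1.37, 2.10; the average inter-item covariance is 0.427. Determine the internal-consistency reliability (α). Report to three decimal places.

α = 0.749

ΣVar(i) = 1.10 + 0.59 + 0.56 + 1.37 + 2.10 = 5.72
Sum of the 10 distinct covariances = 10 × 0.427 = 4.270
total variance = ΣVar(i) + 2·Σcov = 5.72 + 2 × 4.270 = 14.260
α = (5/4)·(1 − 5.72/14.260) = 0.749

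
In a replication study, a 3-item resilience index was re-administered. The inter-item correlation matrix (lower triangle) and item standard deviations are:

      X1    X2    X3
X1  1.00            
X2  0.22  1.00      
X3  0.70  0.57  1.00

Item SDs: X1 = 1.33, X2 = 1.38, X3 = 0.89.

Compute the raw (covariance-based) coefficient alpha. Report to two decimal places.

α = 0.70

Σσ²ᵢ = 1.33² + 1.38² + 0.89² = 4.4654
Covariances σ_ij = r_ij · s_i · s_j:
  σ(X1,X2) = 0.22 × 1.33 × 1.38 = 0.4038
  σ(X1,X3) = 0.70 × 1.33 × 0.89 = 0.8286
  σ(X2,X3) = 0.57 × 1.38 × 0.89 = 0.7001
σ²_T = Σσ²ᵢ + 2·Σσ_ij = 4.4654 + 2 × 1.9325 = 8.3304
α = (3/2)·(1 − 4.4654/8.3304) = 0.70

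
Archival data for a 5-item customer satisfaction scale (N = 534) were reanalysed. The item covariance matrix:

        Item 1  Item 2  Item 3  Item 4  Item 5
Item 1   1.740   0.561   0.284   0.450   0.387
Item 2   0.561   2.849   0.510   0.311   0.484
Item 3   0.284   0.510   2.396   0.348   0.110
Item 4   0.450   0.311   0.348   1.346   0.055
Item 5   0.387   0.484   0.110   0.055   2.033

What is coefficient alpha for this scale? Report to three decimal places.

Σσᵢ² = 1.740 + 2.849 + 2.396 + 1.346 + 2.033 = 10.364
Sum of the distinct covariances = 3.500
σ²_total = 10.364 + 2 × 3.500 = 17.364
α = (k/(k−1))·(1 − Σσᵢ²/σ²_total) = (5/4)·(1 − 10.364/17.364) = 0.504

α = 0.504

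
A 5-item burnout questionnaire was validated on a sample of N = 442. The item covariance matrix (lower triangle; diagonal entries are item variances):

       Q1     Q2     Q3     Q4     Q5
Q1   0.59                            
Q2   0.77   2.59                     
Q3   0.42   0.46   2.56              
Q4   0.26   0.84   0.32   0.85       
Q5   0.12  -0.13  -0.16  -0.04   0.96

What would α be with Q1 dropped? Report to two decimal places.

Remaining items: Q2, Q3, Q4, Q5 (k = 4).
ΣVar(i) = 2.59 + 2.56 + 0.85 + 0.96 = 6.96
σ²_total = 6.96 + 2 × 1.29 = 9.54
α (item deleted) = (4/3)·(1 − 6.96/9.54) = 0.36

α = 0.36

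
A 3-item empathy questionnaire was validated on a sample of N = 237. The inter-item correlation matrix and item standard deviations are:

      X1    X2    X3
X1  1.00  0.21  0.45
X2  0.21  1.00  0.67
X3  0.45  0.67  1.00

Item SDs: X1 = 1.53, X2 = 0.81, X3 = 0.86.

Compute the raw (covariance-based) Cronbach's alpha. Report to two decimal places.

Σσ²ᵢ = 1.53² + 0.81² + 0.86² = 3.7366
Covariances σ_ij = r_ij · s_i · s_j:
  σ(X1,X2) = 0.21 × 1.53 × 0.81 = 0.2603
  σ(X1,X3) = 0.45 × 1.53 × 0.86 = 0.5921
  σ(X2,X3) = 0.67 × 0.81 × 0.86 = 0.4667
σ²_T = Σσ²ᵢ + 2·Σσ_ij = 3.7366 + 2 × 1.3191 = 6.3748
α = (3/2)·(1 − 3.7366/6.3748) = 0.62

Cronbach's alpha = 0.62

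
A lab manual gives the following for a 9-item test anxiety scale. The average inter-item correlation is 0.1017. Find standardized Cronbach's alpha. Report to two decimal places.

standardized Cronbach's alpha = 0.50

Standardized α = k·r̄ / (1 + (k−1)·r̄) = 9 × 0.1017 / (1 + 8 × 0.1017)
  = 0.9153 / 1.8136 = 0.50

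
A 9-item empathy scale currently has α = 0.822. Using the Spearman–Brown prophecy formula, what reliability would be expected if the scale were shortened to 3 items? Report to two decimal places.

Length factor m = 3/9 = 0.3333
α' = m·α / (1 − (1−m)·α)
   = 3/9 × 0.822 / (1 − (1 − 3/9) × 0.822)
   = 0.2740 / 0.4520 = 0.61

predicted reliability = 0.61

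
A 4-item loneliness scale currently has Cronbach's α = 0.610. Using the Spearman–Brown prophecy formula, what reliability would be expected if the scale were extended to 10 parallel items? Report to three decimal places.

predicted reliability = 0.796

Length factor m = 10/4 = 2.5000
α' = m·α / (1 + (m−1)·α)
   = 10/4 × 0.610 / (1 + (10/4 − 1) × 0.610)
   = 1.5250 / 1.9150 = 0.796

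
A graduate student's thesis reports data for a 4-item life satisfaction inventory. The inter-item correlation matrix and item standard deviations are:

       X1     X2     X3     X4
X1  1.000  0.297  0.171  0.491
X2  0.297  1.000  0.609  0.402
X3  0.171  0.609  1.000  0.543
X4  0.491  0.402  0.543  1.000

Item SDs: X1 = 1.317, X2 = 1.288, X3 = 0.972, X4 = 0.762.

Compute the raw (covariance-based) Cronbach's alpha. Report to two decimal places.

Σσ²ᵢ = 1.317² + 1.288² + 0.972² + 0.762² = 4.9189
Covariances σ_ij = r_ij · s_i · s_j:
  σ(X1,X2) = 0.297 × 1.317 × 1.288 = 0.5038
  σ(X1,X3) = 0.171 × 1.317 × 0.972 = 0.2189
  σ(X1,X4) = 0.491 × 1.317 × 0.762 = 0.4927
  σ(X2,X3) = 0.609 × 1.288 × 0.972 = 0.7624
  σ(X2,X4) = 0.402 × 1.288 × 0.762 = 0.3945
  σ(X3,X4) = 0.543 × 0.972 × 0.762 = 0.4022
σ²_T = Σσ²ᵢ + 2·Σσ_ij = 4.9189 + 2 × 2.7745 = 10.4679
α = (4/3)·(1 − 4.9189/10.4679) = 0.71

Cronbach's alpha = 0.71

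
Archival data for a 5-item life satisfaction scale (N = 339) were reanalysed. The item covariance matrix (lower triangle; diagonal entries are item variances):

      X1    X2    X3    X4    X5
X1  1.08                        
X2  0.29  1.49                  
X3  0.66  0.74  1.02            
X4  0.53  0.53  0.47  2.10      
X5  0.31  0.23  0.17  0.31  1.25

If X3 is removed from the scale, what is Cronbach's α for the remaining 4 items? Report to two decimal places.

Remaining items: X1, X2, X4, X5 (k = 4).
sum of item variances = 1.08 + 1.49 + 2.10 + 1.25 = 5.92
Var(T) = 5.92 + 2 × 2.20 = 10.32
α (item deleted) = (4/3)·(1 − 5.92/10.32) = 0.57

Cronbach's α = 0.57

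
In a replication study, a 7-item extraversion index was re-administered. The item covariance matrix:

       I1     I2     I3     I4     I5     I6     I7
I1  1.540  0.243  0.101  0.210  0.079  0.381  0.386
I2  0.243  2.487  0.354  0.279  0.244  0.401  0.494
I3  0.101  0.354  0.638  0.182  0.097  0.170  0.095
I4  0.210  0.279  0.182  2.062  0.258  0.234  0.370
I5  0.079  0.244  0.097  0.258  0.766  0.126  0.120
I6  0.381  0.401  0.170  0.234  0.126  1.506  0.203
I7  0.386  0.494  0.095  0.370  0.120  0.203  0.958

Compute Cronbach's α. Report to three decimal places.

Σσ²ᵢ = 1.540 + 2.487 + 0.638 + 2.062 + 0.766 + 1.506 + 0.958 = 9.957
Sum of off-diagonal covariances = 5.027
Var(T) = 9.957 + 2 × 5.027 = 20.011
α = (k/(k−1))·(1 − Σσ²ᵢ/Var(T)) = (7/6)·(1 − 9.957/20.011) = 0.586

α = 0.586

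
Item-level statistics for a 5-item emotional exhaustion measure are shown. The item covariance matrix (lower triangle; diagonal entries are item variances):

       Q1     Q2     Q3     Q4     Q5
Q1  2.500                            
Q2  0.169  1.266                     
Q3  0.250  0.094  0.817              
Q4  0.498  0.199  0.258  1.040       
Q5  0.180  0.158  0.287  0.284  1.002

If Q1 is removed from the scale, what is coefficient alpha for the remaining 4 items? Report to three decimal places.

coefficient alpha = 0.511

Remaining items: Q2, Q3, Q4, Q5 (k = 4).
Σσ²ᵢ = 1.266 + 0.817 + 1.040 + 1.002 = 4.125
Var(T) = 4.125 + 2 × 1.280 = 6.685
α (item deleted) = (4/3)·(1 − 4.125/6.685) = 0.511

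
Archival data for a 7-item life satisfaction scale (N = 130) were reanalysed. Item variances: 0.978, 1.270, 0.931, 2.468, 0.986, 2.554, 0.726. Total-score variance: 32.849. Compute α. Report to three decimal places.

Σσ²ᵢ = 0.978 + 1.270 + 0.931 + 2.468 + 0.986 + 2.554 + 0.726 = 9.913
α = (k/(k−1))·(1 − Σσ²ᵢ/σ²_total) = (7/6)·(1 − 9.913/32.849) = 0.815

α = 0.815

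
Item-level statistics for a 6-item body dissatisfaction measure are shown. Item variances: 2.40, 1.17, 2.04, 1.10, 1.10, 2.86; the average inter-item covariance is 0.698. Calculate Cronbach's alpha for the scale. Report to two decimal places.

Σσ²ᵢ = 2.40 + 1.17 + 2.04 + 1.10 + 1.10 + 2.86 = 10.67
Sum of the 15 distinct covariances = 15 × 0.698 = 10.470
σ²_T = Σσ²ᵢ + 2·Σcov = 10.67 + 2 × 10.470 = 31.610
α = (6/5)·(1 − 10.67/31.610) = 0.79

Cronbach's alpha = 0.79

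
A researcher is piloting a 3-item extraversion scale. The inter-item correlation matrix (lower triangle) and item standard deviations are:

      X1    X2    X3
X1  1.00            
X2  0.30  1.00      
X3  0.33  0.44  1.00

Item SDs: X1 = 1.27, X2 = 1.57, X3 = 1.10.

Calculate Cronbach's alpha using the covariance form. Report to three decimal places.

Σσ²ᵢ = 1.27² + 1.57² + 1.10² = 5.2878
Covariances σ_ij = r_ij · s_i · s_j:
  σ(X1,X2) = 0.30 × 1.27 × 1.57 = 0.5982
  σ(X1,X3) = 0.33 × 1.27 × 1.10 = 0.4610
  σ(X2,X3) = 0.44 × 1.57 × 1.10 = 0.7599
σ²_T = Σσ²ᵢ + 2·Σσ_ij = 5.2878 + 2 × 1.8191 = 8.9260
α = (3/2)·(1 − 5.2878/8.9260) = 0.611

Cronbach's alpha = 0.611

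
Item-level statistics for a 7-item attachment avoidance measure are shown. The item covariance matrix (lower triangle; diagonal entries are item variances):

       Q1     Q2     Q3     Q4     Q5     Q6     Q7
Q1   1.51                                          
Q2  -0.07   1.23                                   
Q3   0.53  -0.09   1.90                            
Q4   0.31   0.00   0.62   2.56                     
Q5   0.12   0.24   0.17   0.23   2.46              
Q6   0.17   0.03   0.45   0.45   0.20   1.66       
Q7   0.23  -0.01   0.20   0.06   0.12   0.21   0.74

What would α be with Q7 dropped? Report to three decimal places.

Remaining items: Q1, Q2, Q3, Q4, Q5, Q6 (k = 6).
sum of item variances = 1.51 + 1.23 + 1.90 + 2.56 + 2.46 + 1.66 = 11.32
total variance = 11.32 + 2 × 3.36 = 18.04
α (item deleted) = (6/5)·(1 − 11.32/18.04) = 0.447

α = 0.447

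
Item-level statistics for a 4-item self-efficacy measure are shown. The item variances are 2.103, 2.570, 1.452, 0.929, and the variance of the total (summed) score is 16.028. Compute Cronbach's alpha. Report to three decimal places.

ΣVar(i) = 2.103 + 2.570 + 1.452 + 0.929 = 7.054
α = (k/(k−1))·(1 − ΣVar(i)/σ²_T) = (4/3)·(1 − 7.054/16.028) = 0.747

Cronbach's alpha = 0.747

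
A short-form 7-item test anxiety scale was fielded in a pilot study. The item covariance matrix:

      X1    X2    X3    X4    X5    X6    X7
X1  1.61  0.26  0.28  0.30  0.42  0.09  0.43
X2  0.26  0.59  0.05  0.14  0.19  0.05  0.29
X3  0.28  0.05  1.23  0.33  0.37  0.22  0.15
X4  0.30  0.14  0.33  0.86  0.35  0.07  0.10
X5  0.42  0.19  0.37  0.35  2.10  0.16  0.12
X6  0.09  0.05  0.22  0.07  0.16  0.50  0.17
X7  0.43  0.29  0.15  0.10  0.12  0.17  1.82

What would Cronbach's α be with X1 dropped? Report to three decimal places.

Remaining items: X2, X3, X4, X5, X6, X7 (k = 6).
Σσᵢ² = 0.59 + 1.23 + 0.86 + 2.10 + 0.50 + 1.82 = 7.10
σ²_total = 7.10 + 2 × 2.76 = 12.62
α (item deleted) = (6/5)·(1 − 7.10/12.62) = 0.525

α = 0.525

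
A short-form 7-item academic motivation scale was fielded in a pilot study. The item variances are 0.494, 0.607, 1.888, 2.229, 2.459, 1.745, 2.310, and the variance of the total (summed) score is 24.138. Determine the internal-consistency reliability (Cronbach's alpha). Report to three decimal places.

sum of item variances = 0.494 + 0.607 + 1.888 + 2.229 + 2.459 + 1.745 + 2.310 = 11.732
α = (k/(k−1))·(1 − sum of item variances/Var(T)) = (7/6)·(1 − 11.732/24.138) = 0.600

α = 0.600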